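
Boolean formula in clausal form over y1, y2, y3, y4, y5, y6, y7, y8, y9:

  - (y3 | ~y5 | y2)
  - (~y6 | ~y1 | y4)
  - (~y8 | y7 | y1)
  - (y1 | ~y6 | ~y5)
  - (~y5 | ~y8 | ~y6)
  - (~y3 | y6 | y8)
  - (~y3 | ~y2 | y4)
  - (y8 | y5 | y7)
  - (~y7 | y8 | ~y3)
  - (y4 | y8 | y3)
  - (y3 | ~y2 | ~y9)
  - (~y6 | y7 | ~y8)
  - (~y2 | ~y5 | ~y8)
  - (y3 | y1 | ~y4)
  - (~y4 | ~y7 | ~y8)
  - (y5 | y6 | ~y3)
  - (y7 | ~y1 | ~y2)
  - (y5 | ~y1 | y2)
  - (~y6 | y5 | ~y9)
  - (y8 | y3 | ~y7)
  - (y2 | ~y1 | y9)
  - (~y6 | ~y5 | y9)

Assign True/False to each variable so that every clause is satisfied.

y1 = F  y2 = F  y3 = F  y4 = F  y5 = F  y6 = F  y7 = T  y8 = T  y9 = F

Set y1 = False and propagate.
Branch on y2: take y2 = False.
Set y3 = False and propagate.
  then y5 is forced to False.
  then y4 is forced to False.
  then y8 is forced to True.
  then y7 is forced to True.
The remaining clauses are satisfied by y6 = False, y9 = False.
Every clause has at least one true literal under this assignment.
Check each clause:
  1. (y2 | ~y5 | y3) — ~y5 is true.
  2. (~y6 | ~y1 | y4) — ~y6 is true.
  3. (~y8 | y7 | y1) — y7 is true.
  4. (~y5 | ~y6 | y1) — ~y6 is true.
  5. (~y5 | ~y6 | ~y8) — ~y6 is true.
  6. (y8 | ~y3 | y6) — y8 is true.
  7. (~y3 | ~y2 | y4) — ~y3 is true.
  8. (y7 | y8 | y5) — y8 is true.
  9. (~y3 | y8 | ~y7) — y8 is true.
  10. (y4 | y8 | y3) — y8 is true.
  11. (~y9 | ~y2 | y3) — ~y2 is true.
  12. (~y8 | y7 | ~y6) — ~y6 is true.
  13. (~y8 | ~y5 | ~y2) — ~y5 is true.
  14. (y1 | ~y4 | y3) — ~y4 is true.
  15. (~y4 | ~y8 | ~y7) — ~y4 is true.
  16. (y5 | ~y3 | y6) — ~y3 is true.
  17. (y7 | ~y2 | ~y1) — ~y2 is true.
  18. (y2 | y5 | ~y1) — ~y1 is true.
  19. (~y9 | ~y6 | y5) — ~y6 is true.
  20. (y8 | ~y7 | y3) — y8 is true.
  21. (~y1 | y9 | y2) — ~y1 is true.
  22. (~y5 | ~y6 | y9) — ~y6 is true.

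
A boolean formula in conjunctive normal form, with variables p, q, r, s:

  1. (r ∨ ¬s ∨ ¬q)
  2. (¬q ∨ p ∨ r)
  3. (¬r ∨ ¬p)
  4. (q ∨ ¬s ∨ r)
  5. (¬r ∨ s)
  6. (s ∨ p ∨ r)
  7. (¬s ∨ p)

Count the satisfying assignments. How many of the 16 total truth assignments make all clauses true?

2

Satisfying assignments:
  p=T q=F r=F s=F
  p=T q=T r=F s=F
Count: 2.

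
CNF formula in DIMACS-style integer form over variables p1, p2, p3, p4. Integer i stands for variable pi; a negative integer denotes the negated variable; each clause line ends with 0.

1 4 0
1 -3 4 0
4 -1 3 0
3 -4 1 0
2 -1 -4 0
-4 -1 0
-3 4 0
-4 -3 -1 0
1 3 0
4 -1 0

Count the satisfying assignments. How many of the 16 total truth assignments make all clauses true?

2

Satisfying assignments:
  p1=F p2=F p3=T p4=T
  p1=F p2=T p3=T p4=T
That's 2 in total.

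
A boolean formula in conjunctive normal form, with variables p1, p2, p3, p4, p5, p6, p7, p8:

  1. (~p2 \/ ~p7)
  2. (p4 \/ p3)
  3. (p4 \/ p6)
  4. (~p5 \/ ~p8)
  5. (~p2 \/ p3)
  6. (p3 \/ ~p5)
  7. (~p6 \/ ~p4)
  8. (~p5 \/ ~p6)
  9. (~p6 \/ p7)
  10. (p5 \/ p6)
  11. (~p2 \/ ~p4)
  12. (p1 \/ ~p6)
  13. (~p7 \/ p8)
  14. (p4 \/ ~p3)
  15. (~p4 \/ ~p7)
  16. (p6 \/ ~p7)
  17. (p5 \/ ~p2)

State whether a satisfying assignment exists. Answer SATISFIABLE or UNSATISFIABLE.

p2 occurs only negated in the remaining clauses — set p2 = False.
Try p1 = False.
  then p6 is forced to False.
  then p4 is forced to True.
  then p5 is forced to True.
  then p8 is forced to False.
  then p3 is forced to True.
  then p7 is forced to False.
So p1 = F  p2 = F  p3 = T  p4 = T  p5 = T  p6 = F  p7 = F  p8 = F is a satisfying assignment.

SATISFIABLE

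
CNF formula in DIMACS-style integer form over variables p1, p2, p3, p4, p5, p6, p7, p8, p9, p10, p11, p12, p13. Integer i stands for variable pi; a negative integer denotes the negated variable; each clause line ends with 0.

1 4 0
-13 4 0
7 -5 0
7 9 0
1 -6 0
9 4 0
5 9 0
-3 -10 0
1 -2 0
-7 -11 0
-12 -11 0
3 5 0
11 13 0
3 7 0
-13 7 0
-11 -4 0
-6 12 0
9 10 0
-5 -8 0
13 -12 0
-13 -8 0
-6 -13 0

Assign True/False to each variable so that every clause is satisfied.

Pure literal: p2 appears only negated; assign p2 = False.
Pure literal: p6 appears only negated; assign p6 = False.
Set p1 = False and propagate.
  then p4 is forced to True.
  then p11 is forced to False.
  then p13 is forced to True.
  then p7 is forced to True.
  then p8 is forced to False.
Branch on p3: take p3 = False.
  then p5 is forced to True.
The remaining clauses are satisfied by p9 = True, p10 = True, p12 = False.

p1=False, p2=False, p3=False, p4=True, p5=True, p6=False, p7=True, p8=False, p9=True, p10=True, p11=False, p12=False, p13=True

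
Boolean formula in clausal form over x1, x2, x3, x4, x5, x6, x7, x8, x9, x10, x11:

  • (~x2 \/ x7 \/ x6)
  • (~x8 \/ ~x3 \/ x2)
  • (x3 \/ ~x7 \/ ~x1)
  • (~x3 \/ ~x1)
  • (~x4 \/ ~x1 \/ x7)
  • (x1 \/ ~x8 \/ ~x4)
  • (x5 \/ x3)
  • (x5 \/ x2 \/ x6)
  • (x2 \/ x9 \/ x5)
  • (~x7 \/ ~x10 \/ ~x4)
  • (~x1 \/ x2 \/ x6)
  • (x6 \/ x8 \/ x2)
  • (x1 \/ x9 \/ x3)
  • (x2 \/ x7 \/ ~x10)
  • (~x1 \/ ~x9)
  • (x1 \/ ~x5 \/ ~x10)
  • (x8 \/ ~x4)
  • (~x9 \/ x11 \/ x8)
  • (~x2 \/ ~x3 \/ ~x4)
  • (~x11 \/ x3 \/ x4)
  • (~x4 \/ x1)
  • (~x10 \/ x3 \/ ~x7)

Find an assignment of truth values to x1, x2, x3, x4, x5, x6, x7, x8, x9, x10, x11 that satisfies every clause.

x1=False, x2=True, x3=True, x4=False, x5=False, x6=True, x7=True, x8=False, x9=False, x10=False, x11=True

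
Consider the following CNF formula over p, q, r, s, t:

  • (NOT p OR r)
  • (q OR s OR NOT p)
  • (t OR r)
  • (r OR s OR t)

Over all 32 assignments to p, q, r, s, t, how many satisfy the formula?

Split on r, then p.
  r=1, p=1: t free; 3 ways for (q,s) × 2^1 = 6.
  r=1, p=0: q, s, t free → 2^3 = 8.
  r=0, p=1: a clause becomes empty — 0.
  r=0, p=0: remaining (q,s,t) ∈ {(0,0,1); (0,1,1); (1,0,1); (1,1,1)} — 4.
Total: 6 + 8 + 0 + 4 = 18.

18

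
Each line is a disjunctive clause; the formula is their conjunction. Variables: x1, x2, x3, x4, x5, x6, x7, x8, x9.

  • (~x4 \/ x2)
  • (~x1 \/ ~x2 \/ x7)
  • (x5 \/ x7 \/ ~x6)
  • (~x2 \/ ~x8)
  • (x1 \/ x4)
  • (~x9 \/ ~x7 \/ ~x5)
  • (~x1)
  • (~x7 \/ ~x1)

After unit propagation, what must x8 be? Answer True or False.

(~x1) is a unit clause: x1 = False.
In (x1 \/ x4), x1 is now false; x4 must hold, so x4 = True.
From (~x4 \/ x2) and x4 = True: x2 = True.
(~x8 \/ ~x2): since x2 = True, the clause reduces to (~x8). x8 = False.

False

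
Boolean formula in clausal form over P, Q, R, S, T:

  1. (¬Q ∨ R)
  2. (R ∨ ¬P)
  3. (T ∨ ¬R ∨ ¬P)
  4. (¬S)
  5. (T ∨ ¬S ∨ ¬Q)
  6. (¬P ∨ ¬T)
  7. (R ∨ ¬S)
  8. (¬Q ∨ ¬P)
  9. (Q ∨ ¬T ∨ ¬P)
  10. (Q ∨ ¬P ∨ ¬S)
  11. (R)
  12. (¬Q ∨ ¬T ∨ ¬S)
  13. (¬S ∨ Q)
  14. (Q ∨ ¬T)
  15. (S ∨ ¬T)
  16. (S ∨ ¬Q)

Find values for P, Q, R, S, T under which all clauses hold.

P=F  Q=F  R=T  S=F  T=F

Check each clause:
  1. (¬Q ∨ R) — R is true.
  2. (¬P ∨ R) — R is true.
  3. (T ∨ ¬P ∨ ¬R) — ¬P is true.
  4. (¬S) — ¬S is true.
  5. (¬Q ∨ T ∨ ¬S) — ¬S is true.
  6. (¬T ∨ ¬P) — ¬T is true.
  7. (R ∨ ¬S) — R is true.
  8. (¬P ∨ ¬Q) — ¬P is true.
  9. (Q ∨ ¬P ∨ ¬T) — ¬T is true.
  10. (¬P ∨ ¬S ∨ Q) — ¬S is true.
  11. (R) — R is true.
  12. (¬S ∨ ¬Q ∨ ¬T) — ¬T is true.
  13. (¬S ∨ Q) — ¬S is true.
  14. (¬T ∨ Q) — ¬T is true.
  15. (S ∨ ¬T) — ¬T is true.
  16. (¬Q ∨ S) — ¬Q is true.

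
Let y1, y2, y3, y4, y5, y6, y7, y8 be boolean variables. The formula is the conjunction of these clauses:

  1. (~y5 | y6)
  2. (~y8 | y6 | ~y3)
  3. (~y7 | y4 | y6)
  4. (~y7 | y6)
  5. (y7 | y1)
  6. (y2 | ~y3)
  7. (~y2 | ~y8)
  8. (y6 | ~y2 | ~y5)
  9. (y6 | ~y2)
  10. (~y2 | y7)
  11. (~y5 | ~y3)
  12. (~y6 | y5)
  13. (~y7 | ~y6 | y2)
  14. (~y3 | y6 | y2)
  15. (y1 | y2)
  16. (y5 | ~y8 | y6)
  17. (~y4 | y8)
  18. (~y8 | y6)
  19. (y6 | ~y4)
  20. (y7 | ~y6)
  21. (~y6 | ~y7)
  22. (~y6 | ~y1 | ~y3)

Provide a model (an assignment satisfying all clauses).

y1 = 1, y2 = 0, y3 = 0, y4 = 0, y5 = 0, y6 = 0, y7 = 0, y8 = 0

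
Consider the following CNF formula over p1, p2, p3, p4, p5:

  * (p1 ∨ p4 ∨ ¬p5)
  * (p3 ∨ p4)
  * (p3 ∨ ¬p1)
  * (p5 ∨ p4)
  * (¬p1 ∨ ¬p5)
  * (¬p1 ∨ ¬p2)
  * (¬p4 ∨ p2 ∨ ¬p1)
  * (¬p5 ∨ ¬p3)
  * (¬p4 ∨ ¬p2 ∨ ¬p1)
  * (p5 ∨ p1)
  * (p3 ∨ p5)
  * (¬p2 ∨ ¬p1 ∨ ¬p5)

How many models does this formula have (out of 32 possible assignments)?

The models are:
  p1=0 p2=0 p3=0 p4=1 p5=1
  p1=0 p2=1 p3=0 p4=1 p5=1
That's 2 in total.

2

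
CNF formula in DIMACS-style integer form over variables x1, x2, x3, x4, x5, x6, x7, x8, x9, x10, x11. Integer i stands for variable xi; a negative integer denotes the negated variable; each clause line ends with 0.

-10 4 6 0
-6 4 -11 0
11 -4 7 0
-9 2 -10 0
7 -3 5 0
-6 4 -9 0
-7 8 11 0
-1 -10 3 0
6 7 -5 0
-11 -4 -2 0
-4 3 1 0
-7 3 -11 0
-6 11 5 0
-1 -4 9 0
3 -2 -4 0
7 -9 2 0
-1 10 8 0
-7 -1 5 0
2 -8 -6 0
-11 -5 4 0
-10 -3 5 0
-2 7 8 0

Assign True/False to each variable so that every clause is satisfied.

x1=F  x2=F  x3=T  x4=T  x5=F  x6=F  x7=T  x8=F  x9=F  x10=F  x11=T

Check each clause:
  1. (~x10 | x4 | x6) — x4 is true.
  2. (~x11 | ~x6 | x4) — ~x6 is true.
  3. (x11 | ~x4 | x7) — x11 is true.
  4. (~x10 | x2 | ~x9) — ~x10 is true.
  5. (x5 | ~x3 | x7) — x7 is true.
  6. (~x6 | x4 | ~x9) — ~x6 is true.
  7. (x8 | ~x7 | x11) — x11 is true.
  8. (~x10 | x3 | ~x1) — x3 is true.
  9. (x7 | ~x5 | x6) — ~x5 is true.
  10. (~x4 | ~x11 | ~x2) — ~x2 is true.
  11. (x3 | x1 | ~x4) — x3 is true.
  12. (~x7 | ~x11 | x3) — x3 is true.
  13. (x5 | ~x6 | x11) — ~x6 is true.
  14. (x9 | ~x4 | ~x1) — ~x1 is true.
  15. (x3 | ~x4 | ~x2) — x3 is true.
  16. (x7 | ~x9 | x2) — ~x9 is true.
  17. (x10 | x8 | ~x1) — ~x1 is true.
  18. (~x7 | ~x1 | x5) — ~x1 is true.
  19. (x2 | ~x8 | ~x6) — ~x8 is true.
  20. (x4 | ~x11 | ~x5) — ~x5 is true.
  21. (~x10 | x5 | ~x3) — ~x10 is true.
  22. (x8 | x7 | ~x2) — ~x2 is true.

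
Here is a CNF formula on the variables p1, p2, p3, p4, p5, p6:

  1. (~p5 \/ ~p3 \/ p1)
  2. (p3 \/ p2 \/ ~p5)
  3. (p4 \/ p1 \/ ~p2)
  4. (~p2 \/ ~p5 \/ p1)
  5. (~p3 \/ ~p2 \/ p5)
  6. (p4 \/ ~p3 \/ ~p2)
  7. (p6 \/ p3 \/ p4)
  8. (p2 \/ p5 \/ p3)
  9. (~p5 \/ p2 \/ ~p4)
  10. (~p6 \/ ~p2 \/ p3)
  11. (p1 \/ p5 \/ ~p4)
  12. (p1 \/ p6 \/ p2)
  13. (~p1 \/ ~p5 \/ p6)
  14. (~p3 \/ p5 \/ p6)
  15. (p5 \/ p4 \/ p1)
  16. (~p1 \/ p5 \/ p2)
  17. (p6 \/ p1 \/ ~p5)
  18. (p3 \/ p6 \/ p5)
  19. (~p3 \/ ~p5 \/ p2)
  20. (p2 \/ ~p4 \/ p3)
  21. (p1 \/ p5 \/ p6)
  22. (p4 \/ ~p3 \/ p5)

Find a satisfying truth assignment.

Try p1 = True.
The remaining clauses are satisfied by p2 = True, p3 = True, p4 = True, p5 = True, p6 = True.

p1=True, p2=True, p3=True, p4=True, p5=True, p6=True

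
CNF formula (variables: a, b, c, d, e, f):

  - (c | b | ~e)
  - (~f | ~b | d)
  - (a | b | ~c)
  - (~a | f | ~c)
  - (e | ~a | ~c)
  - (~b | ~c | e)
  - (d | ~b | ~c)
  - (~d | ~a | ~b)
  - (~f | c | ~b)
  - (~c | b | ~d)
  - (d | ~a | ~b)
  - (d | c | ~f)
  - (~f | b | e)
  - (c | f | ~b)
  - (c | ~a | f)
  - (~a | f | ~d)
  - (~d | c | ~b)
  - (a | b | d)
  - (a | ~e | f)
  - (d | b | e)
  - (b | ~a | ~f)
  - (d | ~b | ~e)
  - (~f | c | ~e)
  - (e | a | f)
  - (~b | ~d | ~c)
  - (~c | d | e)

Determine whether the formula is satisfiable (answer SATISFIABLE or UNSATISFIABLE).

b = True:
  c = True:
    propagation gives e=True, d=True; an empty clause results — contradiction.
  c = False:
    propagation gives f=False; an empty clause results — contradiction.
b = False:
  a = True:
    propagation gives f=False, c=False; an empty clause results — contradiction.
  a = False:
    propagation gives c=False, e=False, f=False; an empty clause results — contradiction.
Every branch closes, so no satisfying assignment exists.

UNSATISFIABLE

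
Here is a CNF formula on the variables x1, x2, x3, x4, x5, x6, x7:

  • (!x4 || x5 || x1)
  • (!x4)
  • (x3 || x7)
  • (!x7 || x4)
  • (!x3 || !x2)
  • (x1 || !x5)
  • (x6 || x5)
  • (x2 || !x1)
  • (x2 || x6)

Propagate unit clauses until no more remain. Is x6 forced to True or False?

True

(!x4) is a unit clause: x4 = False.
In (!x7 || x4), x4 is now false; !x7 must hold, so x7 = False.
(x3 || x7) with x7 = False leaves only x3, so x3 = True.
In (!x3 || !x2), !x3 is now false; !x2 must hold, so x2 = False.
(!x1 || x2): since x2 = False, the clause reduces to (!x1). x1 = False.
In (!x5 || x1), x1 is now false; !x5 must hold, so x5 = False.
(x5 || x6) with x5 = False leaves only x6, so x6 = True.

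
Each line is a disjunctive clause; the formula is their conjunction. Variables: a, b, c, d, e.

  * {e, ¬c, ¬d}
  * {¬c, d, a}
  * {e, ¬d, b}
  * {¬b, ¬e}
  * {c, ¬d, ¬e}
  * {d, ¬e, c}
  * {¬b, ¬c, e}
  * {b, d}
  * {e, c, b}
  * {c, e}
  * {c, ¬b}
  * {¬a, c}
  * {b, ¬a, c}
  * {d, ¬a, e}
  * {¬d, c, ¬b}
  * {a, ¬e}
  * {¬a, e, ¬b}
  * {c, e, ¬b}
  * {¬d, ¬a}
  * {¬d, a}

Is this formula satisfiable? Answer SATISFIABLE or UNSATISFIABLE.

UNSATISFIABLE

c = True:
  d = True:
    propagation gives e=True, b=False, a=True; an empty clause results — contradiction.
  d = False:
    propagation gives a=True, b=True, e=False; an empty clause results — contradiction.
c = False:
  propagation gives e=True, b=False, d=False; an empty clause results — contradiction.
Every branch closes, so no satisfying assignment exists.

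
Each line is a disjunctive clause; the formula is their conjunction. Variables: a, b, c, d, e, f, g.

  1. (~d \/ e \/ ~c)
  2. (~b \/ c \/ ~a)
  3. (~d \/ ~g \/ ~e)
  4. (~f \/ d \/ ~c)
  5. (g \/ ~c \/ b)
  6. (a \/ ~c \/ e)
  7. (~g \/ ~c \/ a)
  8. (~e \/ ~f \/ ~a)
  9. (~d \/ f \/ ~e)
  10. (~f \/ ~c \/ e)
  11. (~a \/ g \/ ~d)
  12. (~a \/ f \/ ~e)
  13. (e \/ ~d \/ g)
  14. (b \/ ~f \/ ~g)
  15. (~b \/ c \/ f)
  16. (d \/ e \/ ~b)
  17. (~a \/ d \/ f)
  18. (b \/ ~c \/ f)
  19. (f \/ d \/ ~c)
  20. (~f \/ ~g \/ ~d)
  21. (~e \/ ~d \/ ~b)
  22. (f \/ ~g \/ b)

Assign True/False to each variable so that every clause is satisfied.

Try a = False.
For the remaining variables, b = True, c = False, d = False, e = True, f = True, g = True works.

a=F, b=T, c=F, d=F, e=T, f=T, g=T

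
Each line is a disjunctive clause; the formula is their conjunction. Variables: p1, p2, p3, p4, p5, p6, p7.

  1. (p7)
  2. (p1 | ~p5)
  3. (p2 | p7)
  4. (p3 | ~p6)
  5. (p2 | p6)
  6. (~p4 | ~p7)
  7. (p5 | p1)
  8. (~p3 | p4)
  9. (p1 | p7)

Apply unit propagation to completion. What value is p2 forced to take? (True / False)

True

(p7) stands alone — p7 = True.
From (~p7 | ~p4) and p7 = True: p4 = False.
(p4 | ~p3) with p4 = False leaves only ~p3, so p3 = False.
(p3 | ~p6) with p3 = False leaves only ~p6, so p6 = False.
(p6 | p2) with p6 = False leaves only p2, so p2 = True.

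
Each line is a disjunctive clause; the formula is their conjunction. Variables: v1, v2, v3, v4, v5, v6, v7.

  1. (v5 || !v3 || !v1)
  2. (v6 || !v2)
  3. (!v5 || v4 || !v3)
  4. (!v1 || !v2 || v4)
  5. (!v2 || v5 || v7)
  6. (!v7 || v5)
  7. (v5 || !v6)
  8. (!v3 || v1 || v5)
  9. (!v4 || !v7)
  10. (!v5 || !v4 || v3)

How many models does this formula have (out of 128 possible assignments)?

Split on v5, then v3.
  v5=T, v3=T: v1 free; 3 ways for (v2,v4,v6,v7) × 2^1 = 6.
  v5=T, v3=F: v7 free; 5 ways for (v1,v2,v4,v6) × 2^1 = 10.
  v5=F, v3=T: a clause becomes empty — 0.
  v5=F, v3=F: remaining (v1,v2,v4,v6,v7) ∈ {(F,F,F,F,F); (F,F,T,F,F); (T,F,F,F,F); (T,F,T,F,F)} — 4.
Total: 6 + 10 + 0 + 4 = 20.

20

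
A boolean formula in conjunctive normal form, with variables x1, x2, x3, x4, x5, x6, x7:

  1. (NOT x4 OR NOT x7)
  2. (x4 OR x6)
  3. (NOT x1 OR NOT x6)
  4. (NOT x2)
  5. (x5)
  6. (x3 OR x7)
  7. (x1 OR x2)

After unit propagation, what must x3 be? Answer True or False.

True

(NOT x2) is a unit clause: x2 = False.
(x5) stands alone — x5 = True.
(x2 OR x1) with x2 = False leaves only x1, so x1 = True.
In (NOT x6 OR NOT x1), NOT x1 is now false; NOT x6 must hold, so x6 = False.
(x6 OR x4) with x6 = False leaves only x4, so x4 = True.
From (NOT x7 OR NOT x4) and x4 = True: x7 = False.
From (x3 OR x7) and x7 = False: x3 = True.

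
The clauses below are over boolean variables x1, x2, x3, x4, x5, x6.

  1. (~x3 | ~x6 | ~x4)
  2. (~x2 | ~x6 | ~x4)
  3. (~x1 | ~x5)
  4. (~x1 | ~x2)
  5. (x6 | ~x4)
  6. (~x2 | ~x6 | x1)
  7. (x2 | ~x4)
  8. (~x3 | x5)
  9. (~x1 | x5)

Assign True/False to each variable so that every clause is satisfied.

x4 occurs only negated in the remaining clauses — set x4 = False.
Branch on x1: take x1 = False.
Try x2 = False.
The remaining clauses are satisfied by x3 = True, x5 = True, x6 = False.

x1=0, x2=0, x3=1, x4=0, x5=1, x6=0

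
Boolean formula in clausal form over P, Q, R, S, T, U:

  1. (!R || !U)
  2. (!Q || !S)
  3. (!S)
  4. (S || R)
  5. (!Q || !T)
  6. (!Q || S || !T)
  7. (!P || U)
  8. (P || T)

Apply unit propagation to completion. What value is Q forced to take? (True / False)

False

Unit clause (!S) sets S = False.
In (R || S), S is now false; R must hold, so R = True.
(!R || !U): since R = True, the clause reduces to (!U). U = False.
In (U || !P), U is now false; !P must hold, so P = False.
In (T || P), P is now false; T must hold, so T = True.
(!Q || !T): since T = True, the clause reduces to (!Q). Q = False.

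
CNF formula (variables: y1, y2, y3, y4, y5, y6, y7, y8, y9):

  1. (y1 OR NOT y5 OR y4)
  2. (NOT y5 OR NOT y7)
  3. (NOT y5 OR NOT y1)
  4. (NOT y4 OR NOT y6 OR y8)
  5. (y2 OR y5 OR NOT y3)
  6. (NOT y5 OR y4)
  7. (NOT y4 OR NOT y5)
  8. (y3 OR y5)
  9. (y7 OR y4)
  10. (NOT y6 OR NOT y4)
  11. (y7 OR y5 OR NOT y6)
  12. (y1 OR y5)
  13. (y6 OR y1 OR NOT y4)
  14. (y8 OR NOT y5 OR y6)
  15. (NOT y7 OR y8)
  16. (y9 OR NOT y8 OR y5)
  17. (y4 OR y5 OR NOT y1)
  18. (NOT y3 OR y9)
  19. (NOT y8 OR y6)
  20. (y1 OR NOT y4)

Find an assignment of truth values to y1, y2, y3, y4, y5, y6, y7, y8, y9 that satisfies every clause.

y1=T, y2=T, y3=T, y4=T, y5=F, y6=F, y7=F, y8=F, y9=T

Pure literal: y2 appears only positively; assign y2 = True.
y9 occurs only positively in the remaining clauses — set y9 = True.
Branch on y1: take y1 = True.
  then y5 is forced to False.
  then y3 is forced to True.
  then y4 is forced to True.
  then y6 is forced to False.
  then y8 is forced to False.
  then y7 is forced to False.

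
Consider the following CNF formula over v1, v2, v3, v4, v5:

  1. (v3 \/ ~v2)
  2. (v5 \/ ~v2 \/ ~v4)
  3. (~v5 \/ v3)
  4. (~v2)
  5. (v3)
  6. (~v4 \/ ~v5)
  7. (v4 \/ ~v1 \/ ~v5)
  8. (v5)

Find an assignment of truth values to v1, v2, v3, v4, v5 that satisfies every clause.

v1 = 0, v2 = 0, v3 = 1, v4 = 0, v5 = 1

The clause (~v2) is unit: v2 must be False.
The clause (v3) is unit: v3 must be True.
Unit propagation: (v5) forces v5 = True.
(~v4) is a unit clause, so v4 = False.
The clause (~v1) is unit: v1 must be False.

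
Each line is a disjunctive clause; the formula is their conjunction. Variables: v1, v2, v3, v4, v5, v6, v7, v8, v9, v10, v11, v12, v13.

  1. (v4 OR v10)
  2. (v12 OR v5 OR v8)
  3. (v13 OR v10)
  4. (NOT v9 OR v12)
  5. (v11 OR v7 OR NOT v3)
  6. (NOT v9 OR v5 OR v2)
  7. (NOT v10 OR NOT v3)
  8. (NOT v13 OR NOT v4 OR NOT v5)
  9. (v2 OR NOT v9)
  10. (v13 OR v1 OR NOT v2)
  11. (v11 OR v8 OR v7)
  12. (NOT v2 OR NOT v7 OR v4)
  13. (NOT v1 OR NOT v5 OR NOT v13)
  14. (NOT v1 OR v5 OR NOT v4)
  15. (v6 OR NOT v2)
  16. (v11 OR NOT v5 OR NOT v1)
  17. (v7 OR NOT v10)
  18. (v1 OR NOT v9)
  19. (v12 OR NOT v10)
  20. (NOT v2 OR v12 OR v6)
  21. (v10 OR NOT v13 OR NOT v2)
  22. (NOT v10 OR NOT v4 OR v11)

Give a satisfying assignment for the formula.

v1=0, v2=0, v3=0, v4=1, v5=0, v6=1, v7=1, v8=0, v9=0, v10=1, v11=1, v12=1, v13=1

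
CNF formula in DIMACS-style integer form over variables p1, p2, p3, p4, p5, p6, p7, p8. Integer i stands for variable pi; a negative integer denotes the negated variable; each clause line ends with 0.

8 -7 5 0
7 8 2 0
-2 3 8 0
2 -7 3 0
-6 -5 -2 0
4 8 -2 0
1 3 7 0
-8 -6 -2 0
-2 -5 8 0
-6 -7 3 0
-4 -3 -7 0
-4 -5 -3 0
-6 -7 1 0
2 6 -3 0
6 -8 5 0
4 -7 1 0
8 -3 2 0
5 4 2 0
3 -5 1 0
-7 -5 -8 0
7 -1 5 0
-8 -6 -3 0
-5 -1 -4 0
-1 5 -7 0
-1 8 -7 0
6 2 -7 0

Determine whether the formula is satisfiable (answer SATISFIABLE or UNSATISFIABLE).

SATISFIABLE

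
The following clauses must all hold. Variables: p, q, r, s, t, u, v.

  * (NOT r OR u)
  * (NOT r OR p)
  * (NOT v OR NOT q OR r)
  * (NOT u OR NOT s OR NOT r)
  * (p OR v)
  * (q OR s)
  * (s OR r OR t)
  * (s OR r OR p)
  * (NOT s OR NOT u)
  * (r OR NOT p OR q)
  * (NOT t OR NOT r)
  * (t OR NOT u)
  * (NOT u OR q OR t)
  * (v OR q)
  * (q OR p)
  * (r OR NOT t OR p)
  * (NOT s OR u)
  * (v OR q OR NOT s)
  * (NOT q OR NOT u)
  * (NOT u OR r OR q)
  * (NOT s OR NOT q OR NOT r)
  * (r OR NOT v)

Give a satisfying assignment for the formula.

p=1  q=1  r=0  s=0  t=1  u=0  v=0

Set p = True and propagate.
Set q = True and propagate.
  then u is forced to False.
  then r is forced to False.
  then v is forced to False.
  then s is forced to False.
  then t is forced to True.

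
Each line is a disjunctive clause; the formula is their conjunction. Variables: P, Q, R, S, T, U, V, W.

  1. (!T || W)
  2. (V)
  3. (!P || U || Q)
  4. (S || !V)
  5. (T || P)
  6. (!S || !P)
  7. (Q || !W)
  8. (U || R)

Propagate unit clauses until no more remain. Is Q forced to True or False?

True

(V) stands alone — V = True.
(!V || S): since V = True, the clause reduces to (S). S = True.
In (!P || !S), !S is now false; !P must hold, so P = False.
(T || P): since P = False, the clause reduces to (T). T = True.
From (W || !T) and T = True: W = True.
In (Q || !W), !W is now false; Q must hold, so Q = True.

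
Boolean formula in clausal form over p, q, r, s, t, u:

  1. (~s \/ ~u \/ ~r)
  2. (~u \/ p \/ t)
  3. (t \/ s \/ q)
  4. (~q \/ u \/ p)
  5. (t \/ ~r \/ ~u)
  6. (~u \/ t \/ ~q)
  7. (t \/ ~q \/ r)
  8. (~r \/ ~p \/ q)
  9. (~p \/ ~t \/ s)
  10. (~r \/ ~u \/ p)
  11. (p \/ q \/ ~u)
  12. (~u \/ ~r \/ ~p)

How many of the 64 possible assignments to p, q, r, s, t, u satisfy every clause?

17

Split on u, then p.
  u=1, p=1: remaining (q,r,s,t) ∈ {(0,0,1,0); (0,0,1,1); (1,0,1,1)} — 3.
  u=1, p=0: remaining (q,r,s,t) ∈ {(1,0,0,1); (1,0,1,1)} — 2.
  u=0, p=1: 6 of the 16 assignments to (q,r,s,t) work.
  u=0, p=0: r free; 3 ways for (q,s,t) × 2^1 = 6.
Total: 3 + 2 + 6 + 6 = 17.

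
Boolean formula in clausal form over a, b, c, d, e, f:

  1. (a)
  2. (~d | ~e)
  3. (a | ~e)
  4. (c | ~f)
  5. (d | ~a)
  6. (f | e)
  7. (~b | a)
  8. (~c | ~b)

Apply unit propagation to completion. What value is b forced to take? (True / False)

(a) is a unit clause: a = True.
From (~a | d) and a = True: d = True.
From (~e | ~d) and d = True: e = False.
From (e | f) and e = False: f = True.
(c | ~f) with f = True leaves only c, so c = True.
From (~c | ~b) and c = True: b = False.

False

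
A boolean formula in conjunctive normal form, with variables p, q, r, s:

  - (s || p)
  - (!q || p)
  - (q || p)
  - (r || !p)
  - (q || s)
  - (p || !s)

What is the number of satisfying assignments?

3

Satisfying assignments:
  p=1 q=0 r=1 s=1
  p=1 q=1 r=1 s=0
  p=1 q=1 r=1 s=1
That's 3 in total.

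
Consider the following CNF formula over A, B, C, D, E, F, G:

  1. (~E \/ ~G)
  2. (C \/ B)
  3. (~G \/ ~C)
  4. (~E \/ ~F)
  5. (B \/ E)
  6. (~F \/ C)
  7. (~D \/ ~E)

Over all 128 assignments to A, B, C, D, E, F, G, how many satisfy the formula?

Split on E, then C.
  E=1, C=1: remaining (A,B,D,F,G) ∈ {(0,0,0,0,0); (0,1,0,0,0); (1,0,0,0,0); (1,1,0,0,0)} — 4.
  E=1, C=0: remaining (A,B,D,F,G) ∈ {(0,1,0,0,0); (1,1,0,0,0)} — 2.
  E=0, C=1: forces B=1; G=0; A, D, F free → 2^3 = 8.
  E=0, C=0: forces B=1; F=0; A, D, G free → 2^3 = 8.
Total: 4 + 2 + 8 + 8 = 22.

22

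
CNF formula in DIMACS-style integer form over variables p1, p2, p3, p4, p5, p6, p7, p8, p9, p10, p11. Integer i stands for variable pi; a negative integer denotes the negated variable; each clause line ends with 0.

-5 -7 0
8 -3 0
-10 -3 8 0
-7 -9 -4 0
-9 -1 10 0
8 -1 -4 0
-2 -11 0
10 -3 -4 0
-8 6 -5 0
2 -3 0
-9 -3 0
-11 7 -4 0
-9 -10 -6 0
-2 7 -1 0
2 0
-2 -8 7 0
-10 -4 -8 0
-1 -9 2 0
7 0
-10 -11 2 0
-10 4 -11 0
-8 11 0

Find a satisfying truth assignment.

p1 = False, p2 = True, p3 = False, p4 = True, p5 = False, p6 = True, p7 = True, p8 = False, p9 = False, p10 = True, p11 = False

(p2) is a unit clause, so p2 = True.
(NOT p11) is a unit clause, so p11 = False.
Unit propagation: (p7) forces p7 = True.
The clause (NOT p5) is unit: p5 must be False.
(NOT p8) is a unit clause, so p8 = False.
The clause (NOT p3) is unit: p3 must be False.
Pure literal: p1 appears only negated; assign p1 = False.
p9 occurs only negated in the remaining clauses — set p9 = False.
p4, p6, p10 are now unconstrained; take p4 = True, p6 = True, p10 = True.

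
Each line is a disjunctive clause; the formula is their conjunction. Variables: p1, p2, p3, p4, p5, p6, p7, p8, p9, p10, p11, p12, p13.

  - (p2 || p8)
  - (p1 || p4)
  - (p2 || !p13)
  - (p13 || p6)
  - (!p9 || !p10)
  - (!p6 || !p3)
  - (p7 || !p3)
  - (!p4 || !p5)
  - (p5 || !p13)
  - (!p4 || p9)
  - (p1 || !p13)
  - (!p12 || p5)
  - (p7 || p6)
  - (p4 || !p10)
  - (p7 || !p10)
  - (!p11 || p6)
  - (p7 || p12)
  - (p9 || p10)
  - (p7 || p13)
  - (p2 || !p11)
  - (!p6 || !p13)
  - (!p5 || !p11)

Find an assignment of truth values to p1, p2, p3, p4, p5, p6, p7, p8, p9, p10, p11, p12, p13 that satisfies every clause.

p1 = T, p2 = T, p3 = F, p4 = T, p5 = F, p6 = T, p7 = T, p8 = F, p9 = T, p10 = F, p11 = T, p12 = F, p13 = F

Check each clause:
  1. (p8 || p2) — p2 is true.
  2. (p1 || p4) — p1 is true.
  3. (!p13 || p2) — p2 is true.
  4. (p6 || p13) — p6 is true.
  5. (!p10 || !p9) — !p10 is true.
  6. (!p6 || !p3) — !p3 is true.
  7. (p7 || !p3) — !p3 is true.
  8. (!p5 || !p4) — !p5 is true.
  9. (!p13 || p5) — !p13 is true.
  10. (!p4 || p9) — p9 is true.
  11. (p1 || !p13) — p1 is true.
  12. (!p12 || p5) — !p12 is true.
  13. (p7 || p6) — p6 is true.
  14. (!p10 || p4) — p4 is true.
  15. (p7 || !p10) — !p10 is true.
  16. (!p11 || p6) — p6 is true.
  17. (p12 || p7) — p7 is true.
  18. (p10 || p9) — p9 is true.
  19. (p7 || p13) — p7 is true.
  20. (p2 || !p11) — p2 is true.
  21. (!p6 || !p13) — !p13 is true.
  22. (!p5 || !p11) — !p5 is true.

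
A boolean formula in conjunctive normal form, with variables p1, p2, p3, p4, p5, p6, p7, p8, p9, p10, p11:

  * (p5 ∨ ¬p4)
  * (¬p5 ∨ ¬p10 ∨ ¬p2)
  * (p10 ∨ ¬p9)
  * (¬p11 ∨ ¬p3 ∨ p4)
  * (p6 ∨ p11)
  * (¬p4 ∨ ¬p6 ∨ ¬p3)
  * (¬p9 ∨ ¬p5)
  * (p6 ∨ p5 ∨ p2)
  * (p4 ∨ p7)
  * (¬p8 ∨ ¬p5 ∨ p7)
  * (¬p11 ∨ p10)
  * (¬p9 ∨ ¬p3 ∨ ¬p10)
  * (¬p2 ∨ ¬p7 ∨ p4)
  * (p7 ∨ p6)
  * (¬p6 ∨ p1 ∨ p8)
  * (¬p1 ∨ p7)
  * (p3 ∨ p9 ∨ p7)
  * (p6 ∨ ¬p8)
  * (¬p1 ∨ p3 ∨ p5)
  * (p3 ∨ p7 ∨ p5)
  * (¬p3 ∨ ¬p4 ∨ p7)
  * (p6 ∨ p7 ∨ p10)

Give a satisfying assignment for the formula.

p1 = T  p2 = F  p3 = T  p4 = F  p5 = T  p6 = T  p7 = T  p8 = F  p9 = F  p10 = F  p11 = F

Branch on p1: take p1 = True.
  then p7 is forced to True.
Try p2 = False.
Set p3 = True and propagate.
The remaining clauses are satisfied by p4 = False, p5 = True, p6 = True, p8 = False, p9 = False, p10 = False, p11 = False.
Every clause has at least one true literal under this assignment.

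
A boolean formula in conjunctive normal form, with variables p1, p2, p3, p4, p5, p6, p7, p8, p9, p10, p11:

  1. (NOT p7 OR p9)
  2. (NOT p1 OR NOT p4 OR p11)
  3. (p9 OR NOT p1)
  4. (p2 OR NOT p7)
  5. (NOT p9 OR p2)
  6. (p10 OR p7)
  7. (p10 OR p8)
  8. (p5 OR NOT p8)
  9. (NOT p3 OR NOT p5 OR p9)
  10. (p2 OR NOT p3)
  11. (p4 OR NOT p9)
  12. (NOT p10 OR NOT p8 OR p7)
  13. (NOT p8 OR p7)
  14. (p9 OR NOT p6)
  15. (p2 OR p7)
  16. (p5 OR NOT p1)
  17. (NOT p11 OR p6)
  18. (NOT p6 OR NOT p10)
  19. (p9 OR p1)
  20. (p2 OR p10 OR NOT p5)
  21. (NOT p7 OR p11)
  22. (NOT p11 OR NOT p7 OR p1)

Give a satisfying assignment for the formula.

Pure literal: p2 appears only positively; assign p2 = True.
Pure literal: p3 appears only negated; assign p3 = False.
Branch on p1: take p1 = True.
  then p9 is forced to True.
  then p4 is forced to True.
  then p11 is forced to True.
  then p5 is forced to True.
  then p6 is forced to True.
  then p10 is forced to False.
  then p7 is forced to True.
  then p8 is forced to True.
Every clause has at least one true literal under this assignment.

p1=T, p2=T, p3=F, p4=T, p5=T, p6=T, p7=T, p8=T, p9=T, p10=F, p11=T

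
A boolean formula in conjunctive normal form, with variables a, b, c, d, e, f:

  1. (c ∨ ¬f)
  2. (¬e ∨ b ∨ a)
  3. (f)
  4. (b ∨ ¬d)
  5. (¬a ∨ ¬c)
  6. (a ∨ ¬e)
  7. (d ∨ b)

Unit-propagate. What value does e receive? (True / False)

(f) stands alone — f = True.
In (c ∨ ¬f), ¬f is now false; c must hold, so c = True.
From (¬c ∨ ¬a) and c = True: a = False.
(¬e ∨ a): since a = False, the clause reduces to (¬e). e = False.

False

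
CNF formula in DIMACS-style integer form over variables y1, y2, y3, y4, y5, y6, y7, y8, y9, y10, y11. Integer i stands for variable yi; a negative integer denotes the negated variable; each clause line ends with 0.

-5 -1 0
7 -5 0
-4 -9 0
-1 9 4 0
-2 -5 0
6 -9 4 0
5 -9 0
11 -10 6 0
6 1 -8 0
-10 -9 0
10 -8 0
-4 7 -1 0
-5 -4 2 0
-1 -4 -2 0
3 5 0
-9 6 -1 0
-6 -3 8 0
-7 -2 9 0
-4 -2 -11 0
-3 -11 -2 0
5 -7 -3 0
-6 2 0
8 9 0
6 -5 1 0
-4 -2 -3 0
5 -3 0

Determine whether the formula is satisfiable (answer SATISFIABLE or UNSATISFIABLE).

UNSATISFIABLE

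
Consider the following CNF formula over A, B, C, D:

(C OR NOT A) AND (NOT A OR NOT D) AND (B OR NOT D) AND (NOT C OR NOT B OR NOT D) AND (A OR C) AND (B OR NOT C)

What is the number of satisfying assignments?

2

Satisfying assignments:
  A=F B=T C=T D=F
  A=T B=T C=T D=F
Count: 2.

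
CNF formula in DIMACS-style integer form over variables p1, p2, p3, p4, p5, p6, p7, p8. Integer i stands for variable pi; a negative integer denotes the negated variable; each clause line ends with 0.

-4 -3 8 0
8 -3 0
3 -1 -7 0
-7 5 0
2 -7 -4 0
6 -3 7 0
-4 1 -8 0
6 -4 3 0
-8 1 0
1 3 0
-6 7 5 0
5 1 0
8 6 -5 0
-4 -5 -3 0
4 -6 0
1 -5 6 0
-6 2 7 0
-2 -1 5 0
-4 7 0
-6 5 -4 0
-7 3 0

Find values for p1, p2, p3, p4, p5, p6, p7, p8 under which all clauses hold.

p1=T, p2=F, p3=T, p4=F, p5=T, p6=F, p7=T, p8=T

Branch on p1: take p1 = True.
Branch on p2: take p2 = False.
For the remaining variables, p3 = True, p4 = False, p5 = True, p6 = False, p7 = True, p8 = True works.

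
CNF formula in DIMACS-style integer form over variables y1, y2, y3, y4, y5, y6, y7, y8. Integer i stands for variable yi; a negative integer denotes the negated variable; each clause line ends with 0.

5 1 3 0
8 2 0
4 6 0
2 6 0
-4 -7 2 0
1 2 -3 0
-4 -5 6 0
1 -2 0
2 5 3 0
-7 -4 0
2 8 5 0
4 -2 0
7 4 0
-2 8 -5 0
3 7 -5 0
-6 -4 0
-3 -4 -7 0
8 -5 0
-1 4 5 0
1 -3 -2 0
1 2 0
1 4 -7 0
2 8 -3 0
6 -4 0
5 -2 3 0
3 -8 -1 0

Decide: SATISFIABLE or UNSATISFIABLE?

SATISFIABLE

Branch on y1: take y1 = True.
Try y2 = False.
  then y8 is forced to True.
  then y6 is forced to True.
  then y4 is forced to False.
  then y7 is forced to True.
  then y5 is forced to True.
  then y3 is forced to True.
So y1 = T, y2 = F, y3 = T, y4 = F, y5 = T, y6 = T, y7 = T, y8 = T is a satisfying assignment.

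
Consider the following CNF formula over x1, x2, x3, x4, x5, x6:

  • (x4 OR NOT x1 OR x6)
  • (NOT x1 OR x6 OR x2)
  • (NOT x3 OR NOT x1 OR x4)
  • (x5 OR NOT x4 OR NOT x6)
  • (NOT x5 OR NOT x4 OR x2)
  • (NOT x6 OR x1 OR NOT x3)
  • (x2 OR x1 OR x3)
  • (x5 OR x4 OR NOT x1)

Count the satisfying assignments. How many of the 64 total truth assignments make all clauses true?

22

Case analysis on x1 and x4:
  x1=T, x4=T: x3 free; 3 ways for (x2,x5,x6) × 2^1 = 6.
  x1=T, x4=F: remaining (x2,x3,x5,x6) ∈ {(F,F,T,T); (T,F,T,T)} — 2.
  x1=F, x4=T: 6 of the 16 assignments to (x2,x3,x5,x6) work.
  x1=F, x4=F: x5 free; 4 ways for (x2,x3,x6) × 2^1 = 8.
Total: 6 + 2 + 6 + 8 = 22.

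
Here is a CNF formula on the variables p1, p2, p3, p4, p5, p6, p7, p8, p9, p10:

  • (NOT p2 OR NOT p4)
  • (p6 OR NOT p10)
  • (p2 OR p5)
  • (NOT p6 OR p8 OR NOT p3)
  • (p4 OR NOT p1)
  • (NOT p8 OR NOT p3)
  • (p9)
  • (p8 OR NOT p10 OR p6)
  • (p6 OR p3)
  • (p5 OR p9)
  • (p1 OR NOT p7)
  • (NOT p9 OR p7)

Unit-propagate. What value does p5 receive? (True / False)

(p9) stands alone — p9 = True.
From (NOT p9 OR p7) and p9 = True: p7 = True.
In (p1 OR NOT p7), NOT p7 is now false; p1 must hold, so p1 = True.
(p4 OR NOT p1): since p1 = True, the clause reduces to (p4). p4 = True.
From (NOT p4 OR NOT p2) and p4 = True: p2 = False.
(p5 OR p2): since p2 = False, the clause reduces to (p5). p5 = True.

True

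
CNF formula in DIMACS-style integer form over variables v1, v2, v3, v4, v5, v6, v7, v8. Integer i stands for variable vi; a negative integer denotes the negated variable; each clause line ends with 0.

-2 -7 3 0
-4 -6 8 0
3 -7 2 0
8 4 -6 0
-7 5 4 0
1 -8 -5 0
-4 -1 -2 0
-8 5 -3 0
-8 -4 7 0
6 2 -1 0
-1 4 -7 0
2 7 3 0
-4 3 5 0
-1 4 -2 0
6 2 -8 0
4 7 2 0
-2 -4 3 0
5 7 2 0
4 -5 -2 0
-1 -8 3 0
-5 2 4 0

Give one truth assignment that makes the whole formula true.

v1=True, v2=False, v3=True, v4=True, v5=True, v6=True, v7=True, v8=True

Try v1 = True.
Set v2 = False and propagate.
  then v6 is forced to True.
Set v3 = True and propagate.
The remaining clauses are satisfied by v4 = True, v5 = True, v7 = True, v8 = True.
Check each clause:
  1. (NOT v7 OR v3 OR NOT v2) — v3 is true.
  2. (NOT v6 OR v8 OR NOT v4) — v8 is true.
  3. (v2 OR v3 OR NOT v7) — v3 is true.
  4. (v4 OR NOT v6 OR v8) — v8 is true.
  5. (v4 OR NOT v7 OR v5) — v4 is true.
  6. (NOT v8 OR v1 OR NOT v5) — v1 is true.
  7. (NOT v2 OR NOT v4 OR NOT v1) — NOT v2 is true.
  8. (NOT v3 OR NOT v8 OR v5) — v5 is true.
  9. (NOT v4 OR v7 OR NOT v8) — v7 is true.
  10. (NOT v1 OR v2 OR v6) — v6 is true.
  11. (NOT v1 OR v4 OR NOT v7) — v4 is true.
  12. (v7 OR v2 OR v3) — v3 is true.
  13. (v5 OR NOT v4 OR v3) — v3 is true.
  14. (v4 OR NOT v1 OR NOT v2) — v4 is true.
  15. (v2 OR NOT v8 OR v6) — v6 is true.
  16. (v7 OR v2 OR v4) — v4 is true.
  17. (NOT v4 OR v3 OR NOT v2) — v3 is true.
  18. (v5 OR v2 OR v7) — v5 is true.
  19. (v4 OR NOT v5 OR NOT v2) — v4 is true.
  20. (NOT v8 OR NOT v1 OR v3) — v3 is true.
  21. (NOT v5 OR v4 OR v2) — v4 is true.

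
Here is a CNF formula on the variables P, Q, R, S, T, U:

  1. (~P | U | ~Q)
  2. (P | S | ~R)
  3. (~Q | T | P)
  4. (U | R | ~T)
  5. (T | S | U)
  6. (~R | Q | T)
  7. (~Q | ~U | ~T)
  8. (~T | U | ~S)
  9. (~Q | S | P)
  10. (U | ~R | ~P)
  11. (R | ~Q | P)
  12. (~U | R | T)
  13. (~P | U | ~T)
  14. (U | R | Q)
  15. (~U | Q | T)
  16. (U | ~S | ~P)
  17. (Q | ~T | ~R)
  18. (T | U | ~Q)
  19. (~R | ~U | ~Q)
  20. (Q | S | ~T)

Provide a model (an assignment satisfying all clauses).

P=T, Q=F, R=F, S=T, T=T, U=T

Branch on P: take P = True.
The remaining clauses are satisfied by Q = False, R = False, S = True, T = True, U = True.
Check each clause:
  1. (~Q | ~P | U) — ~Q is true.
  2. (S | P | ~R) — P is true.
  3. (~Q | T | P) — P is true.
  4. (~T | U | R) — U is true.
  5. (U | T | S) — S is true.
  6. (~R | T | Q) — T is true.
  7. (~Q | ~U | ~T) — ~Q is true.
  8. (~T | ~S | U) — U is true.
  9. (~Q | S | P) — P is true.
  10. (~P | ~R | U) — ~R is true.
  11. (P | ~Q | R) — P is true.
  12. (~U | R | T) — T is true.
  13. (~P | ~T | U) — U is true.
  14. (Q | U | R) — U is true.
  15. (T | Q | ~U) — T is true.
  16. (U | ~S | ~P) — U is true.
  17. (~R | ~T | Q) — ~R is true.
  18. (~Q | T | U) — T is true.
  19. (~Q | ~R | ~U) — ~R is true.
  20. (~T | Q | S) — S is true.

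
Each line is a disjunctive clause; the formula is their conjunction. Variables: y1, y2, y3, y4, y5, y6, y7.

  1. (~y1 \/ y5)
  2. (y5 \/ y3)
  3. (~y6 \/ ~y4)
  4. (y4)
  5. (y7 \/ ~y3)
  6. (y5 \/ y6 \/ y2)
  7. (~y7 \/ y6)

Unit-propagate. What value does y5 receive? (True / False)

(y4) is a unit clause: y4 = True.
(~y6 \/ ~y4) with y4 = True leaves only ~y6, so y6 = False.
In (~y7 \/ y6), y6 is now false; ~y7 must hold, so y7 = False.
In (~y3 \/ y7), y7 is now false; ~y3 must hold, so y3 = False.
In (y3 \/ y5), y3 is now false; y5 must hold, so y5 = True.

True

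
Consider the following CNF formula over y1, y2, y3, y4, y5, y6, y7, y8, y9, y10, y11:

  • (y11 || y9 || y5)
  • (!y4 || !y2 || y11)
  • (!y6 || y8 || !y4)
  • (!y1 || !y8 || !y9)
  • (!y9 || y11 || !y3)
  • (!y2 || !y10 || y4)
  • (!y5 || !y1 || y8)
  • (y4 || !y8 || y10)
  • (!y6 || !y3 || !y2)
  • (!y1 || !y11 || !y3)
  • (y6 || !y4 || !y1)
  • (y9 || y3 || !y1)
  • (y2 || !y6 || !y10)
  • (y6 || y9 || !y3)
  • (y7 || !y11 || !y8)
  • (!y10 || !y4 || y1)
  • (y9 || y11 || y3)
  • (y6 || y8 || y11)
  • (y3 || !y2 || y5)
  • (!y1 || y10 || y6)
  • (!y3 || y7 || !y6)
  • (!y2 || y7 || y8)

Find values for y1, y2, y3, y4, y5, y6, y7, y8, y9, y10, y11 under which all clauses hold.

y1=False, y2=False, y3=True, y4=True, y5=True, y6=False, y7=False, y8=False, y9=True, y10=False, y11=True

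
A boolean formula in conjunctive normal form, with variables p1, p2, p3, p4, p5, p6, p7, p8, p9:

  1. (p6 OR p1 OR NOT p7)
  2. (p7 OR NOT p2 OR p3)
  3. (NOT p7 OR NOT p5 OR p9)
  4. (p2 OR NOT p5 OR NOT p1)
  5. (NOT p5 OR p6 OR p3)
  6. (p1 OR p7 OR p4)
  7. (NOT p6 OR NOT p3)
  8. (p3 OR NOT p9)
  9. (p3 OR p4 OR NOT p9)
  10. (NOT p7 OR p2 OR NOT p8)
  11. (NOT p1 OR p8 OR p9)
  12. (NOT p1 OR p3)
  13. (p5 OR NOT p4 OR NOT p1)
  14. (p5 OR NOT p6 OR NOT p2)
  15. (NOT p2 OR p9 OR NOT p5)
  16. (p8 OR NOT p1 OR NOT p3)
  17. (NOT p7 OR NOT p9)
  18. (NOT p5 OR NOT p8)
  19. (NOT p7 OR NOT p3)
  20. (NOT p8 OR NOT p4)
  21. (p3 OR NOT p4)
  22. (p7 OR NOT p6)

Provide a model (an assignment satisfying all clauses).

Branch on p1: take p1 = False.
For the remaining variables, p2 = False, p3 = True, p4 = True, p5 = False, p6 = False, p7 = False, p8 = False, p9 = False works.

p1=False  p2=False  p3=True  p4=True  p5=False  p6=False  p7=False  p8=False  p9=False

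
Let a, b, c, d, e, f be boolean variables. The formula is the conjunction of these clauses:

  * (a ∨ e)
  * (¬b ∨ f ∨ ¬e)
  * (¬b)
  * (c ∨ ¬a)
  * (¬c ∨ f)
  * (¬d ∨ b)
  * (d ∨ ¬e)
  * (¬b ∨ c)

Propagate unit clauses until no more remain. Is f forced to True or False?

(¬b) stands alone — b = False.
(b ∨ ¬d): since b = False, the clause reduces to (¬d). d = False.
(d ∨ ¬e) with d = False leaves only ¬e, so e = False.
(a ∨ e) with e = False leaves only a, so a = True.
(c ∨ ¬a) with a = True leaves only c, so c = True.
(¬c ∨ f) with c = True leaves only f, so f = True.

True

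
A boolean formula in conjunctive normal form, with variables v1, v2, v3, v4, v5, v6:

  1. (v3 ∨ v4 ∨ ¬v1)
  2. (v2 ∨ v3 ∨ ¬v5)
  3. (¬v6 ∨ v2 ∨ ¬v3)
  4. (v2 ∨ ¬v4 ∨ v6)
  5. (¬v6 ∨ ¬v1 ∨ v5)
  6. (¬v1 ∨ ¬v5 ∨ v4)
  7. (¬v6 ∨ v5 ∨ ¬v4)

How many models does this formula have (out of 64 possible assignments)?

26

Split on v4, then v5.
  v4=1, v5=1: forces v2=1; v1, v3, v6 free → 2^3 = 8.
  v4=1, v5=0: remaining (v1,v2,v3,v6) ∈ {(0,1,0,0); (0,1,1,0); (1,1,0,0); (1,1,1,0)} — 4.
  v4=0, v5=1: 5 of the 16 assignments to (v1,v2,v3,v6) work.
  v4=0, v5=0: 9 of the 16 assignments to (v1,v2,v3,v6) work.
Total: 8 + 4 + 5 + 9 = 26.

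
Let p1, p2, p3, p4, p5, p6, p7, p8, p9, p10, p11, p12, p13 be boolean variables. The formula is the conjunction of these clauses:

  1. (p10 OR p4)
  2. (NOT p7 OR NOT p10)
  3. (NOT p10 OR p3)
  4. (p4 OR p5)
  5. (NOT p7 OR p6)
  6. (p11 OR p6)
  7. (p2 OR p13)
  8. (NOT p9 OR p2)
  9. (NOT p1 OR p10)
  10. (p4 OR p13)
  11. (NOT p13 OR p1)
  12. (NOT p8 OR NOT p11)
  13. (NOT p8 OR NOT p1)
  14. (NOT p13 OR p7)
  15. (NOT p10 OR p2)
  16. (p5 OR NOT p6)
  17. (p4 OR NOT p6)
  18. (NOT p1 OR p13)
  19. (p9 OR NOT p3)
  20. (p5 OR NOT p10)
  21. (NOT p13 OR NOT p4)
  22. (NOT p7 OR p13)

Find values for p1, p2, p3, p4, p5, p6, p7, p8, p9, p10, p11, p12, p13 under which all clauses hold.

p1=0, p2=1, p3=1, p4=1, p5=1, p6=1, p7=0, p8=0, p9=1, p10=0, p11=1, p12=1, p13=0

Check each clause:
  1. (p4 OR p10) — p4 is true.
  2. (NOT p7 OR NOT p10) — NOT p7 is true.
  3. (p3 OR NOT p10) — p3 is true.
  4. (p4 OR p5) — p4 is true.
  5. (p6 OR NOT p7) — NOT p7 is true.
  6. (p6 OR p11) — p11 is true.
  7. (p13 OR p2) — p2 is true.
  8. (p2 OR NOT p9) — p2 is true.
  9. (NOT p1 OR p10) — NOT p1 is true.
  10. (p13 OR p4) — p4 is true.
  11. (NOT p13 OR p1) — NOT p13 is true.
  12. (NOT p11 OR NOT p8) — NOT p8 is true.
  13. (NOT p8 OR NOT p1) — NOT p8 is true.
  14. (NOT p13 OR p7) — NOT p13 is true.
  15. (NOT p10 OR p2) — p2 is true.
  16. (p5 OR NOT p6) — p5 is true.
  17. (p4 OR NOT p6) — p4 is true.
  18. (p13 OR NOT p1) — NOT p1 is true.
  19. (NOT p3 OR p9) — p9 is true.
  20. (NOT p10 OR p5) — p5 is true.
  21. (NOT p13 OR NOT p4) — NOT p13 is true.
  22. (NOT p7 OR p13) — NOT p7 is true.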